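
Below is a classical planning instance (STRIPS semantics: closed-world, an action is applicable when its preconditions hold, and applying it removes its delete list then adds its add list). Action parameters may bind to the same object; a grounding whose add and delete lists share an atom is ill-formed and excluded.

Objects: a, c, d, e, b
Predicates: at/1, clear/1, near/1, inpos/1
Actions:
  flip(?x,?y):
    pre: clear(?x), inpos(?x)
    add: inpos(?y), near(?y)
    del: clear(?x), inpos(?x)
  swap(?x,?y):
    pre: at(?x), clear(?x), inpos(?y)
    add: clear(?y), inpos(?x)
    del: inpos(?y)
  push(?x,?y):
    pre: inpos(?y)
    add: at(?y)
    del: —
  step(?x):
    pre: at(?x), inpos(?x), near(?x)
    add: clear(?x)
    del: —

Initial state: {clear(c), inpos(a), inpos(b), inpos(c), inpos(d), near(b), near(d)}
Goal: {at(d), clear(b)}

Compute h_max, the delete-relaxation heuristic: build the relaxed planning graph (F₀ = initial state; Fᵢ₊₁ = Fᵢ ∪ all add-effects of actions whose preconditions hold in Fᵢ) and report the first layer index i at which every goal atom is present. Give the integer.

2

F0 = init (7 atoms)
F1 = F0 ∪ {at(a), at(b), at(c), at(d), inpos(e), near(a), near(e)}  (14 atoms)
F2 = F1 ∪ {at(e), clear(a), clear(b), clear(d), clear(e)}  (19 atoms)
goal ⊆ F2  ⇒  h_max = 2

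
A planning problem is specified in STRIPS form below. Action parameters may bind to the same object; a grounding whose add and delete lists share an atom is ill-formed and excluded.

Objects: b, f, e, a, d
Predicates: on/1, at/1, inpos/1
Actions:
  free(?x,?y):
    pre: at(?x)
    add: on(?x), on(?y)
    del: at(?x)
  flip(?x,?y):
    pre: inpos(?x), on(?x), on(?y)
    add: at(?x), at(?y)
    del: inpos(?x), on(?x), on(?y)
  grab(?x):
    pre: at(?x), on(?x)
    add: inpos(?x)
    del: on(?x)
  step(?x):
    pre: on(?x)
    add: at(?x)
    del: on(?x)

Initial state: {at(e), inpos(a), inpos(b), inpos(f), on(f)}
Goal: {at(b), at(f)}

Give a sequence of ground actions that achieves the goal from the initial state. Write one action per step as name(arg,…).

free(e,b); flip(b,f)

1. free(e,b)  →  {inpos(a), inpos(b), inpos(f), on(b), on(e), on(f)}
2. flip(b,f)  →  {at(b), at(f), inpos(a), inpos(f), on(e)}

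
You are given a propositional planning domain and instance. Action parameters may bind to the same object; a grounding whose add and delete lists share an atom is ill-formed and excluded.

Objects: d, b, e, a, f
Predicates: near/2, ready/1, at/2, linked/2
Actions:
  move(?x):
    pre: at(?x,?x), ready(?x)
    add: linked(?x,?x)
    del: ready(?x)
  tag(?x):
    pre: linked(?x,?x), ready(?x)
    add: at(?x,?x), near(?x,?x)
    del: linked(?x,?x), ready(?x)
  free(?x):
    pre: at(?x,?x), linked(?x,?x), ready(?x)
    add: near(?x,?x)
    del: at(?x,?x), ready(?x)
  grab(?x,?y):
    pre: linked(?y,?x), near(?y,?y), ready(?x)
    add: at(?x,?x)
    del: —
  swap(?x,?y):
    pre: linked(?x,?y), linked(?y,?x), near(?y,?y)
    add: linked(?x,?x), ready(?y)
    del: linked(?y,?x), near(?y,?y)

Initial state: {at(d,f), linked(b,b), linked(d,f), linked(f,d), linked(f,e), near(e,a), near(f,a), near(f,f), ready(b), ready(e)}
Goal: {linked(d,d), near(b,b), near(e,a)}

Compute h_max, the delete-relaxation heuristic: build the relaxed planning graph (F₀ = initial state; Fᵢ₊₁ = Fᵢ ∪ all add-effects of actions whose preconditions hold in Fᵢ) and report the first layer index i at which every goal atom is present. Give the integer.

F0 = init (10 atoms)
F1 = F0 ∪ {at(b,b), at(e,e), linked(d,d), near(b,b), ready(f)}  (15 atoms)
goal ⊆ F1  ⇒  h_max = 1

1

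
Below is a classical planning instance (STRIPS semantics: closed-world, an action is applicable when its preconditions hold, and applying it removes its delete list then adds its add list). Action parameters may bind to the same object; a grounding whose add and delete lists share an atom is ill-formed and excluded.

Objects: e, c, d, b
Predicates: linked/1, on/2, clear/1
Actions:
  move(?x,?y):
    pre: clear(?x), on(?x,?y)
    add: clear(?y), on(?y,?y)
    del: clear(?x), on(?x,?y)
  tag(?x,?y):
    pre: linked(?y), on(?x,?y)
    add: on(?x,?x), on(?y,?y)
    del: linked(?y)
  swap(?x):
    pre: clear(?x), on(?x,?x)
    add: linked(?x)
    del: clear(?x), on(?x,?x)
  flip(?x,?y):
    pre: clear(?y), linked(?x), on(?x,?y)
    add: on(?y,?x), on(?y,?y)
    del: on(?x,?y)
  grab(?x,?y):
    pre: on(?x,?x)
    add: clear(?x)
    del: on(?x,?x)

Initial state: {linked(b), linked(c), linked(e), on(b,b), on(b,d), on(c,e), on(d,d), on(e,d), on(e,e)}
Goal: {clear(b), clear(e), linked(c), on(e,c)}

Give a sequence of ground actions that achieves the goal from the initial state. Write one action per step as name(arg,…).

grab(e,e); flip(c,e); grab(b,e)

1. grab(e,e)  →  {clear(e), linked(b), linked(c), linked(e), on(b,b), on(b,d), on(c,e), on(d,d), on(e,d)}
2. flip(c,e)  →  {clear(e), linked(b), linked(c), linked(e), on(b,b), on(b,d), on(d,d), on(e,c), on(e,d), on(e,e)}
3. grab(b,e)  →  {clear(b), clear(e), linked(b), linked(c), linked(e), on(b,d), on(d,d), on(e,c), on(e,d), on(e,e)}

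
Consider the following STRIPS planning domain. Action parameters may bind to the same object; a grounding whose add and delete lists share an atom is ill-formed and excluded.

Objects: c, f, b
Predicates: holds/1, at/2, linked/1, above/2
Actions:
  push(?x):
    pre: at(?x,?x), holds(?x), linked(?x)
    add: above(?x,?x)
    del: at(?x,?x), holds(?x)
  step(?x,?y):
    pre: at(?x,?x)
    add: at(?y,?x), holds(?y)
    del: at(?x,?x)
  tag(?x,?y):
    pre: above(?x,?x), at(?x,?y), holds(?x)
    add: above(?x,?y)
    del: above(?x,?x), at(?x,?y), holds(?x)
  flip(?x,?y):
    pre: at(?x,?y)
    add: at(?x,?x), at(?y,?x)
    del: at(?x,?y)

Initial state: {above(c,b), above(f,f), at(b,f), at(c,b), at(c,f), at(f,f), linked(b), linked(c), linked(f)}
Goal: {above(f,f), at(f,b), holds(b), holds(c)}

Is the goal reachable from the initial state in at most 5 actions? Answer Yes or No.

Yes

1. step(f,b)  →  {above(c,b), above(f,f), at(b,f), at(c,b), at(c,f), holds(b), linked(b), linked(c), linked(f)}
2. flip(b,f)  →  {above(c,b), above(f,f), at(b,b), at(c,b), at(c,f), at(f,b), holds(b), linked(b), linked(c), linked(f)}
3. step(b,c)  →  {above(c,b), above(f,f), at(c,b), at(c,f), at(f,b), holds(b), holds(c), linked(b), linked(c), linked(f)}
optimal plan length = 3; 3 ≤ 5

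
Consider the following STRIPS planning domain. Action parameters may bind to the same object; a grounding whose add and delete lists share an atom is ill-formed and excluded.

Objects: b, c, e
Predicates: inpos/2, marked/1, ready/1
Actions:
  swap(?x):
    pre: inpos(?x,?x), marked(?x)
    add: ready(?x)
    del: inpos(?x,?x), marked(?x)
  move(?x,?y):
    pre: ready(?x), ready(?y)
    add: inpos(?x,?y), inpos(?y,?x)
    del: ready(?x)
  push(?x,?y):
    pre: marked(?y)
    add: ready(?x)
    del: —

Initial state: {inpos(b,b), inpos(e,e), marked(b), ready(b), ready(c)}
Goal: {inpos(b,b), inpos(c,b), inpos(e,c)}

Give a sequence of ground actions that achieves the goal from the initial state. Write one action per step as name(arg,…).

1. move(b,c)  →  {inpos(b,b), inpos(b,c), inpos(c,b), inpos(e,e), marked(b), ready(c)}
2. push(e,b)  →  {inpos(b,b), inpos(b,c), inpos(c,b), inpos(e,e), marked(b), ready(c), ready(e)}
3. move(c,e)  →  {inpos(b,b), inpos(b,c), inpos(c,b), inpos(c,e), inpos(e,c), inpos(e,e), marked(b), ready(e)}

move(b,c); push(e,b); move(c,e)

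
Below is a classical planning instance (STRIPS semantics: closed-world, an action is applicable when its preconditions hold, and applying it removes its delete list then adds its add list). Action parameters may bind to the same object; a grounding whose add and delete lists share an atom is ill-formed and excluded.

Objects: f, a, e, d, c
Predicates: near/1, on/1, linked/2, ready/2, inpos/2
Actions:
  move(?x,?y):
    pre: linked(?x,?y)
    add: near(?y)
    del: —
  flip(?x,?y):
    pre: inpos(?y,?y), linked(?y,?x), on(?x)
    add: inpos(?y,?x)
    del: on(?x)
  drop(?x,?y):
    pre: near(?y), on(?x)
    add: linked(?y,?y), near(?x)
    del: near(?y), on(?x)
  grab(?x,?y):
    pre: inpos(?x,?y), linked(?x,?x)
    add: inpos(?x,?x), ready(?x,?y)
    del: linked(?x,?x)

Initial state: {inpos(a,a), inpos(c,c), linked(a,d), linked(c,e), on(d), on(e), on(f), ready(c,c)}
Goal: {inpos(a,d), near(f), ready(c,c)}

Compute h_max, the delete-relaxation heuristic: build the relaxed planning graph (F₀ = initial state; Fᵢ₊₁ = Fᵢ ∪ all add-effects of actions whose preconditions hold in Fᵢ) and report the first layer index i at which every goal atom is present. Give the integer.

F0 = init (8 atoms)
F1 = F0 ∪ {inpos(a,d), inpos(c,e), near(d), near(e)}  (12 atoms)
F2 = F1 ∪ {linked(d,d), linked(e,e), near(f)}  (15 atoms)
goal ⊆ F2  ⇒  h_max = 2

2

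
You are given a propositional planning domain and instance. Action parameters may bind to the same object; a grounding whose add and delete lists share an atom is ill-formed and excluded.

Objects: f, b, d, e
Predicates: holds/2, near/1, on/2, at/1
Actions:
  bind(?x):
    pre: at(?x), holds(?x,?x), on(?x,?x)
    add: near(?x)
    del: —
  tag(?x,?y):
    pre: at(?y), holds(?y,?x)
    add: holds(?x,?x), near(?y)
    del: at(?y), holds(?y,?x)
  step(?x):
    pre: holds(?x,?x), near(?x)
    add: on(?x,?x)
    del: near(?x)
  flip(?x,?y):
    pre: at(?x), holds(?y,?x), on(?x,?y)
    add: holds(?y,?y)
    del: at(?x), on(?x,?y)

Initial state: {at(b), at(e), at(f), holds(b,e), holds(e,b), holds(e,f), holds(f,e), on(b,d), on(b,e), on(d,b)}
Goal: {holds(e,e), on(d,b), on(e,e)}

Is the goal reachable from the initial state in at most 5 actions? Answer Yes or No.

Yes

1. tag(f,e)  →  {at(b), at(f), holds(b,e), holds(e,b), holds(f,e), holds(f,f), near(e), on(b,d), on(b,e), on(d,b)}
2. tag(e,f)  →  {at(b), holds(b,e), holds(e,b), holds(e,e), holds(f,f), near(e), near(f), on(b,d), on(b,e), on(d,b)}
3. step(e)  →  {at(b), holds(b,e), holds(e,b), holds(e,e), holds(f,f), near(f), on(b,d), on(b,e), on(d,b), on(e,e)}
optimal plan length = 3; 3 ≤ 5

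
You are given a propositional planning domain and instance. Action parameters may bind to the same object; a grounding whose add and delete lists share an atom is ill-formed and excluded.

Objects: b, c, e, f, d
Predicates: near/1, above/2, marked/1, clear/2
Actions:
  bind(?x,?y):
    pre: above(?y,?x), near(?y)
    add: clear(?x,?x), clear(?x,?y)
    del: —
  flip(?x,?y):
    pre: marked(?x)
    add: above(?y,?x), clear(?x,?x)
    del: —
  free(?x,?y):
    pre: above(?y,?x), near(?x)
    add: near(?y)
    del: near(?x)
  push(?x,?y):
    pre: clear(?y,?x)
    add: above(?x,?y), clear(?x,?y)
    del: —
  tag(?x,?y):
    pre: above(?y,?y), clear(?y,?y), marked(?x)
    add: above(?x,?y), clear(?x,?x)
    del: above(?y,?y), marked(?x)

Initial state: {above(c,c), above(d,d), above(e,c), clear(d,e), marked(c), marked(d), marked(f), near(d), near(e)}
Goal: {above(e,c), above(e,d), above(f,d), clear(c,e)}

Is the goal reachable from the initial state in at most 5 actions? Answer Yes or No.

1. bind(c,e)  →  {above(c,c), above(d,d), above(e,c), clear(c,c), clear(c,e), clear(d,e), marked(c), marked(d), marked(f), near(d), near(e)}
2. flip(d,e)  →  {above(c,c), above(d,d), above(e,c), above(e,d), clear(c,c), clear(c,e), clear(d,d), clear(d,e), marked(c), marked(d), marked(f), near(d), near(e)}
3. flip(d,f)  →  {above(c,c), above(d,d), above(e,c), above(e,d), above(f,d), clear(c,c), clear(c,e), clear(d,d), clear(d,e), marked(c), marked(d), marked(f), near(d), near(e)}
optimal plan length = 3; 3 ≤ 5

Yes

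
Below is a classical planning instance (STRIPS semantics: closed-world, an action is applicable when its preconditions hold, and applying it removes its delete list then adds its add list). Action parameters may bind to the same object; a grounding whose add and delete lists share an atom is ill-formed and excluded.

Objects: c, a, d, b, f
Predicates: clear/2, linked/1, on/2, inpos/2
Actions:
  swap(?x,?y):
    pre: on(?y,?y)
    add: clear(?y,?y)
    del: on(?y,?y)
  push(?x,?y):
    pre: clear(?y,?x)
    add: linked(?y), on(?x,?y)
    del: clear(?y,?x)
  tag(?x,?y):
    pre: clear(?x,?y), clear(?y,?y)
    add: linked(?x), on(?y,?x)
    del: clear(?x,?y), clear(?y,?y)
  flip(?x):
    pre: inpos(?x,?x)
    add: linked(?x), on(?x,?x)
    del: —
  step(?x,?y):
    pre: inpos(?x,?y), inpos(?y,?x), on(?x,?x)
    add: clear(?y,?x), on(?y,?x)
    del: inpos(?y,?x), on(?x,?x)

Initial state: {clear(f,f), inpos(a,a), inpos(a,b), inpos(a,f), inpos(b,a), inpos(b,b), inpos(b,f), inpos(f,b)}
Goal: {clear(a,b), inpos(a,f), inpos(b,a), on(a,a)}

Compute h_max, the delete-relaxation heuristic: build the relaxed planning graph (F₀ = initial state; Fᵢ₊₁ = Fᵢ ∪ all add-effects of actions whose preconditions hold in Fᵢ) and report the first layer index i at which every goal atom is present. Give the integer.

F0 = init (8 atoms)
F1 = F0 ∪ {linked(a), linked(b), linked(f), on(a,a), on(b,b), on(f,f)}  (14 atoms)
F2 = F1 ∪ {clear(a,a), clear(a,b), clear(b,a), clear(b,b), clear(b,f), clear(f,b), on(a,b), on(b,a), on(b,f), on(f,b)}  (24 atoms)
goal ⊆ F2  ⇒  h_max = 2

2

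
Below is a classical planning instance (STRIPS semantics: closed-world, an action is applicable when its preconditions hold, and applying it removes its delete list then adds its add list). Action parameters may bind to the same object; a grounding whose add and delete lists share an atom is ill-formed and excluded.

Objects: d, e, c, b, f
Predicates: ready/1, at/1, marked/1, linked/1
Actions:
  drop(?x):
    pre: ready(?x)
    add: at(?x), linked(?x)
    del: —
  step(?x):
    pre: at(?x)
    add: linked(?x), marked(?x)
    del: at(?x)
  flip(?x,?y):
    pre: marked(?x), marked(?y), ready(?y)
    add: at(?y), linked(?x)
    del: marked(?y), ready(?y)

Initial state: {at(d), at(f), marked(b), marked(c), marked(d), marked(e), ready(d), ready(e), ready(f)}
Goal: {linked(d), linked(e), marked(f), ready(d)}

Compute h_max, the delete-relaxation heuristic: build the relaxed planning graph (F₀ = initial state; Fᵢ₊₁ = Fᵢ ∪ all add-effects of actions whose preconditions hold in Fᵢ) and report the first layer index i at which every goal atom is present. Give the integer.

F0 = init (9 atoms)
F1 = F0 ∪ {at(e), linked(b), linked(c), linked(d), linked(e), linked(f), marked(f)}  (16 atoms)
goal ⊆ F1  ⇒  h_max = 1

1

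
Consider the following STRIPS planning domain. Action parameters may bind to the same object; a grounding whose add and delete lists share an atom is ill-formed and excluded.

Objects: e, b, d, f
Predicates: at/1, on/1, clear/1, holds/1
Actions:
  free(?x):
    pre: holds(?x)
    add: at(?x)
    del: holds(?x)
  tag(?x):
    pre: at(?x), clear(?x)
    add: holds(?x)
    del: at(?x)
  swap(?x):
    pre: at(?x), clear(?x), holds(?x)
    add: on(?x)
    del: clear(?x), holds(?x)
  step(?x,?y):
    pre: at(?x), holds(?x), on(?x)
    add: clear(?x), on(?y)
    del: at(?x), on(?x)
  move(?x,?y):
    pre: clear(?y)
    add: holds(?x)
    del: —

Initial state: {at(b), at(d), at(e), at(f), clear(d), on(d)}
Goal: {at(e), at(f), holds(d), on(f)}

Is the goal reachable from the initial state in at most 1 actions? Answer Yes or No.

No

1. move(d,d)  →  {at(b), at(d), at(e), at(f), clear(d), holds(d), on(d)}
2. step(d,f)  →  {at(b), at(e), at(f), clear(d), holds(d), on(f)}
optimal plan length = 2; 2 > 1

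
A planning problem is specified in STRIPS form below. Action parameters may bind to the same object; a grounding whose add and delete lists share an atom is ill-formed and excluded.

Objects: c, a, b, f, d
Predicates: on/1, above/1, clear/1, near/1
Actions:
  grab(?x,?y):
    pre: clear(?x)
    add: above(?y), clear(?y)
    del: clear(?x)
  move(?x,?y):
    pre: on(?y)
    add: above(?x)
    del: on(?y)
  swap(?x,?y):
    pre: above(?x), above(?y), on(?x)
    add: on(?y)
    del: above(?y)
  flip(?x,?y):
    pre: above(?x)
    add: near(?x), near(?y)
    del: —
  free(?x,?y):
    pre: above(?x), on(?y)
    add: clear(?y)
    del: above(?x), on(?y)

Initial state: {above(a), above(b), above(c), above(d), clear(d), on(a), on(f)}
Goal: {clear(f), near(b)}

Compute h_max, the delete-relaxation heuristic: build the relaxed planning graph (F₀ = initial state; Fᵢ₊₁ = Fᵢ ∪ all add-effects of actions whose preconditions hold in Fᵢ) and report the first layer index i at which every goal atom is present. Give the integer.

1

F0 = init (7 atoms)
F1 = F0 ∪ {above(f), clear(a), clear(b), clear(c), clear(f), near(a), near(b), near(c), near(d), near(f), on(b), on(c), on(d)}  (20 atoms)
goal ⊆ F1  ⇒  h_max = 1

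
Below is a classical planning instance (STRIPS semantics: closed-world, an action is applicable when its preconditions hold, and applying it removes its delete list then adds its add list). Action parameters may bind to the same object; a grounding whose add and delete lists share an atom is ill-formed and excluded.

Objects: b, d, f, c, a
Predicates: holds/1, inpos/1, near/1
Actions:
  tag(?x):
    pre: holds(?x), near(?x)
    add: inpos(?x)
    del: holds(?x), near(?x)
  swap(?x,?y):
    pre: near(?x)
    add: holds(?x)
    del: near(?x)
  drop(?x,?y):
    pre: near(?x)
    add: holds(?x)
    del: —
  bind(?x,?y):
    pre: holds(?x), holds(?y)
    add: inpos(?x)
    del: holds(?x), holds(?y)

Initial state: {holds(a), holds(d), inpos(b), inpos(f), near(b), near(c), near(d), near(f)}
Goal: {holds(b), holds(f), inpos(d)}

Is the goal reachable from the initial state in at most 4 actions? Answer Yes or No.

1. tag(d)  →  {holds(a), inpos(b), inpos(d), inpos(f), near(b), near(c), near(f)}
2. swap(b,b)  →  {holds(a), holds(b), inpos(b), inpos(d), inpos(f), near(c), near(f)}
3. swap(f,b)  →  {holds(a), holds(b), holds(f), inpos(b), inpos(d), inpos(f), near(c)}
optimal plan length = 3; 3 ≤ 4

Yes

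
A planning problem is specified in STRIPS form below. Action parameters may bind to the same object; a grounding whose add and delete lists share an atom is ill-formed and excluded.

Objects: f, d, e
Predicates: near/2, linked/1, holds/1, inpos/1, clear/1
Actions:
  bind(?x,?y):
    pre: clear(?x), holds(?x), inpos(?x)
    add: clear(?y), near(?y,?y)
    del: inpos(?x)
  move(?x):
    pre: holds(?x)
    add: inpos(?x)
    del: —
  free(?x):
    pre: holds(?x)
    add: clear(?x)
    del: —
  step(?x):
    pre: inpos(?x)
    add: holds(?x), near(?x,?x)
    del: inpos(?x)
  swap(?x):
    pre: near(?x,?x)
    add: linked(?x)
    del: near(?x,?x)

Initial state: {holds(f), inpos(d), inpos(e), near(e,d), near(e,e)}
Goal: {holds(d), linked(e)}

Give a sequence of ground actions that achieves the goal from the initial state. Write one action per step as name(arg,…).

step(d); swap(e)

1. step(d)  →  {holds(d), holds(f), inpos(e), near(d,d), near(e,d), near(e,e)}
2. swap(e)  →  {holds(d), holds(f), inpos(e), linked(e), near(d,d), near(e,d)}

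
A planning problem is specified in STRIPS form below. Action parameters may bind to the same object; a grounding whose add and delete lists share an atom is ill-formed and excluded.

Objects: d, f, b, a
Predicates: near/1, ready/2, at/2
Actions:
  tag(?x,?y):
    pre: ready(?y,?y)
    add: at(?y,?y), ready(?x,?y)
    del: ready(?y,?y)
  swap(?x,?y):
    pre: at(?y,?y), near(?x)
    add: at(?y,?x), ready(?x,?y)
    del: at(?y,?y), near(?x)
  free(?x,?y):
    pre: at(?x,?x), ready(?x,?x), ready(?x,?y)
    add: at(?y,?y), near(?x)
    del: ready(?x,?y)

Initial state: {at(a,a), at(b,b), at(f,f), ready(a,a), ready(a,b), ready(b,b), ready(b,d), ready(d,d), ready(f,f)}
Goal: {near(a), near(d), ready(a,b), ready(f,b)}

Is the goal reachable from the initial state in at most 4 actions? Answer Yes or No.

1. free(b,d)  →  {at(a,a), at(b,b), at(d,d), at(f,f), near(b), ready(a,a), ready(a,b), ready(b,b), ready(d,d), ready(f,f)}
2. tag(f,b)  →  {at(a,a), at(b,b), at(d,d), at(f,f), near(b), ready(a,a), ready(a,b), ready(d,d), ready(f,b), ready(f,f)}
3. free(d,d)  →  {at(a,a), at(b,b), at(d,d), at(f,f), near(b), near(d), ready(a,a), ready(a,b), ready(f,b), ready(f,f)}
4. free(a,a)  →  {at(a,a), at(b,b), at(d,d), at(f,f), near(a), near(b), near(d), ready(a,b), ready(f,b), ready(f,f)}
optimal plan length = 4; 4 ≤ 4

Yes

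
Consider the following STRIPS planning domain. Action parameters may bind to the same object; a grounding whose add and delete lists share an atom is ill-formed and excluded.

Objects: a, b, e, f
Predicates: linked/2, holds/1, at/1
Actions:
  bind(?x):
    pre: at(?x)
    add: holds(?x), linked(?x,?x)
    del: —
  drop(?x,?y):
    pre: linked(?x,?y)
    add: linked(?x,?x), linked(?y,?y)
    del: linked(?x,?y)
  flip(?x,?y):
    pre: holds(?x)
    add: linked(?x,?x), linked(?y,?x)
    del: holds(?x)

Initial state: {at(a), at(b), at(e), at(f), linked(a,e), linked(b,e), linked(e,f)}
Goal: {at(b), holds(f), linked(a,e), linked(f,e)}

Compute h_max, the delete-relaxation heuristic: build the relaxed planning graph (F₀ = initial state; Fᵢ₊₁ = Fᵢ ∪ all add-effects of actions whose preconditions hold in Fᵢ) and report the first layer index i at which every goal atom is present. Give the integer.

2

F0 = init (7 atoms)
F1 = F0 ∪ {holds(a), holds(b), holds(e), holds(f), linked(a,a), linked(b,b), linked(e,e), linked(f,f)}  (15 atoms)
F2 = F1 ∪ {linked(a,b), linked(a,f), linked(b,a), linked(b,f), linked(e,a), linked(e,b), linked(f,a), linked(f,b), linked(f,e)}  (24 atoms)
goal ⊆ F2  ⇒  h_max = 2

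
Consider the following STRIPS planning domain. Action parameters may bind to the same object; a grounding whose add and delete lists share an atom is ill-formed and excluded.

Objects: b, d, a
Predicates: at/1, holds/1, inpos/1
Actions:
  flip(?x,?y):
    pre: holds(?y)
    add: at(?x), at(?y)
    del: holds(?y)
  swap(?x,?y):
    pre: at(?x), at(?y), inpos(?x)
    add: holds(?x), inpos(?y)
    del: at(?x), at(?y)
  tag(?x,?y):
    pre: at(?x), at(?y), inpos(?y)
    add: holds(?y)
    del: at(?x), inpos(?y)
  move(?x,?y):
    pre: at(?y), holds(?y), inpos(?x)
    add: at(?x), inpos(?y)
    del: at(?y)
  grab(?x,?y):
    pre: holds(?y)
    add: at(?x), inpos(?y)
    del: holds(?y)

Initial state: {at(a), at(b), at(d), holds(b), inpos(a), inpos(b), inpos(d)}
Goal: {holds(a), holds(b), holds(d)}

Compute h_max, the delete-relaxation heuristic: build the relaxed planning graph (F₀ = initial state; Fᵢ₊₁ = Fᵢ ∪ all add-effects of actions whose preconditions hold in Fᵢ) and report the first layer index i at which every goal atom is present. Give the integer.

F0 = init (7 atoms)
F1 = F0 ∪ {holds(a), holds(d)}  (9 atoms)
goal ⊆ F1  ⇒  h_max = 1

1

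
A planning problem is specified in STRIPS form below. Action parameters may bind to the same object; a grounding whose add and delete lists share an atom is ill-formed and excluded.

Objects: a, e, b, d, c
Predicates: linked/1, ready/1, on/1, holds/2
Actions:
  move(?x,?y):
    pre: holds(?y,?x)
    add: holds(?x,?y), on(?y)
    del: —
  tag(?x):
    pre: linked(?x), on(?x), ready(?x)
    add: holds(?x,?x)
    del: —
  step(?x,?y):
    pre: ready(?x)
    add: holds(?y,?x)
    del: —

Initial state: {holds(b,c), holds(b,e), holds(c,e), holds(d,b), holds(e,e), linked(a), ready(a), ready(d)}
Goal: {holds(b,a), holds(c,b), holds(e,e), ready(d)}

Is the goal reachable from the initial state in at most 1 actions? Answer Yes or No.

No

1. move(c,b)  →  {holds(b,c), holds(b,e), holds(c,b), holds(c,e), holds(d,b), holds(e,e), linked(a), on(b), ready(a), ready(d)}
2. step(a,b)  →  {holds(b,a), holds(b,c), holds(b,e), holds(c,b), holds(c,e), holds(d,b), holds(e,e), linked(a), on(b), ready(a), ready(d)}
optimal plan length = 2; 2 > 1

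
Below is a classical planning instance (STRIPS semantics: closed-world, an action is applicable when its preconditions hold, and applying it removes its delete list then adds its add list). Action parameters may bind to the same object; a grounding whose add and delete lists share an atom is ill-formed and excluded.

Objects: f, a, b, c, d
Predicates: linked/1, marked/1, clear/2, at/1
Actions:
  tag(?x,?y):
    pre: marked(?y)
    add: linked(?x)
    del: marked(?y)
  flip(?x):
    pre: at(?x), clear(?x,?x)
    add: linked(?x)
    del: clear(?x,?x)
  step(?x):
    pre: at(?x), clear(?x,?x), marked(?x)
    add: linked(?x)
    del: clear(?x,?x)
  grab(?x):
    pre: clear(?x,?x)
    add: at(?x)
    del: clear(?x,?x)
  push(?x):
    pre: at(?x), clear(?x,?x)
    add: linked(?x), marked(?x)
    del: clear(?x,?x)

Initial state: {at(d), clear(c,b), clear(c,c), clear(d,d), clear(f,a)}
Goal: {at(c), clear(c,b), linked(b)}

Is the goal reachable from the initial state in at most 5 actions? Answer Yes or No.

Yes

1. grab(c)  →  {at(c), at(d), clear(c,b), clear(d,d), clear(f,a)}
2. push(d)  →  {at(c), at(d), clear(c,b), clear(f,a), linked(d), marked(d)}
3. tag(b,d)  →  {at(c), at(d), clear(c,b), clear(f,a), linked(b), linked(d)}
optimal plan length = 3; 3 ≤ 5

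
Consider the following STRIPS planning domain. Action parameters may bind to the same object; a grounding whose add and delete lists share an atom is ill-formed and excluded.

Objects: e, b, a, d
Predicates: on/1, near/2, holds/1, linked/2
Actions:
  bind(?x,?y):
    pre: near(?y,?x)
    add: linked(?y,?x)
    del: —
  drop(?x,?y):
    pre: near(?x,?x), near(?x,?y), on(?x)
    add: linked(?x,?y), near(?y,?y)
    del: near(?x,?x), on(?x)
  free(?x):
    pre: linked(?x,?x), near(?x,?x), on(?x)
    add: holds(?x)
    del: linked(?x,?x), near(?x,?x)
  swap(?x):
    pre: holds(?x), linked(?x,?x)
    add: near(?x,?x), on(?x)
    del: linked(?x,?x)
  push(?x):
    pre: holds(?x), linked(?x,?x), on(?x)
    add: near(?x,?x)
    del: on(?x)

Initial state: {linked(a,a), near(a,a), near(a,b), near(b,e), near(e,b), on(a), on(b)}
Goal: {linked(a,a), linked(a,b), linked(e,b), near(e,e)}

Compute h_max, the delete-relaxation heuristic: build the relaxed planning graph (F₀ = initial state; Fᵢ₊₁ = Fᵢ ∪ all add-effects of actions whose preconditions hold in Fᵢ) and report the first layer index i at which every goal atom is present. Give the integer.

2

F0 = init (7 atoms)
F1 = F0 ∪ {holds(a), linked(a,b), linked(b,e), linked(e,b), near(b,b)}  (12 atoms)
F2 = F1 ∪ {linked(b,b), near(e,e)}  (14 atoms)
goal ⊆ F2  ⇒  h_max = 2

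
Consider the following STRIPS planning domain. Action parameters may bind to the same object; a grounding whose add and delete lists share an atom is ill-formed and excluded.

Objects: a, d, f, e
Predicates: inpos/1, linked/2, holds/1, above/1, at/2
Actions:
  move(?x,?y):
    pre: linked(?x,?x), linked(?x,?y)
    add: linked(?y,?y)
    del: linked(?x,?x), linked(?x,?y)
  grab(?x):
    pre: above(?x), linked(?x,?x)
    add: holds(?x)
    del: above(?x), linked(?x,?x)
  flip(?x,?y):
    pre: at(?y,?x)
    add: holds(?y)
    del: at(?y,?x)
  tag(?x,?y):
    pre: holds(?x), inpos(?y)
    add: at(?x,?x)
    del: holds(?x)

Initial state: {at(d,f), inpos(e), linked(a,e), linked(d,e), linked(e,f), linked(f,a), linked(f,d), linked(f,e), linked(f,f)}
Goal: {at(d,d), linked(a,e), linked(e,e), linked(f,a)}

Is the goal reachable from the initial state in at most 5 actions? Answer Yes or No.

1. move(f,e)  →  {at(d,f), inpos(e), linked(a,e), linked(d,e), linked(e,e), linked(e,f), linked(f,a), linked(f,d)}
2. flip(f,d)  →  {holds(d), inpos(e), linked(a,e), linked(d,e), linked(e,e), linked(e,f), linked(f,a), linked(f,d)}
3. tag(d,e)  →  {at(d,d), inpos(e), linked(a,e), linked(d,e), linked(e,e), linked(e,f), linked(f,a), linked(f,d)}
optimal plan length = 3; 3 ≤ 5

Yes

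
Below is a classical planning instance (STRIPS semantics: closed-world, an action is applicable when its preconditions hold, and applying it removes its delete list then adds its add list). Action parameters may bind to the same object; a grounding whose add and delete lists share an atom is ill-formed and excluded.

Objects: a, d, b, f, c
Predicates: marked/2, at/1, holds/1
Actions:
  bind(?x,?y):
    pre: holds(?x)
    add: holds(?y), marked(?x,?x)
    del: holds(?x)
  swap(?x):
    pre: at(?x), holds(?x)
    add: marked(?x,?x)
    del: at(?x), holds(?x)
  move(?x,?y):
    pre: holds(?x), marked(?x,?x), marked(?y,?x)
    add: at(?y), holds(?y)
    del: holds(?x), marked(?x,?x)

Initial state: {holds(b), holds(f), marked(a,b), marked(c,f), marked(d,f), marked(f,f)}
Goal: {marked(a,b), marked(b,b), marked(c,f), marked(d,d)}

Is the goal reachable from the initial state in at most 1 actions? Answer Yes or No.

1. bind(b,d)  →  {holds(d), holds(f), marked(a,b), marked(b,b), marked(c,f), marked(d,f), marked(f,f)}
2. bind(d,a)  →  {holds(a), holds(f), marked(a,b), marked(b,b), marked(c,f), marked(d,d), marked(d,f), marked(f,f)}
optimal plan length = 2; 2 > 1

No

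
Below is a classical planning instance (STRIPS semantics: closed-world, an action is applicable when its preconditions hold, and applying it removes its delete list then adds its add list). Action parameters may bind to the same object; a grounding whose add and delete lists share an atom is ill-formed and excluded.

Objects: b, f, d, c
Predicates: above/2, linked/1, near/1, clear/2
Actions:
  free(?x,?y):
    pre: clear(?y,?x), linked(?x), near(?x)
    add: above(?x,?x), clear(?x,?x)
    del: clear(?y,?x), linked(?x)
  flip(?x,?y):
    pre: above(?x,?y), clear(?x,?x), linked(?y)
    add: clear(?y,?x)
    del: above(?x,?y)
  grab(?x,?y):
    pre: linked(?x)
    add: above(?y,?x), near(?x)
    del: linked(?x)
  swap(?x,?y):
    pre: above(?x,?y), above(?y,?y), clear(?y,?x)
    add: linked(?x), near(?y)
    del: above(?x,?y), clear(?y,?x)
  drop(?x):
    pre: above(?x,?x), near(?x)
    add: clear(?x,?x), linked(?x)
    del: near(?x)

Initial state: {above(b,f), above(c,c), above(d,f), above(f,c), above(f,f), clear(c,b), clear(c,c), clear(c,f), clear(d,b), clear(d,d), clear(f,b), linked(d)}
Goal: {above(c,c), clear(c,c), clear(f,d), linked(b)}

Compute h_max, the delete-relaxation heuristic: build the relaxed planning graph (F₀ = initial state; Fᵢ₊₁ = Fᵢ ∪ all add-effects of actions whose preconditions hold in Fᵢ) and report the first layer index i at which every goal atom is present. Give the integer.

F0 = init (12 atoms)
F1 = F0 ∪ {above(b,d), above(c,d), above(d,d), above(f,d), linked(b), linked(c), linked(f), near(c), near(d), near(f)}  (22 atoms)
F2 = F1 ∪ {above(b,b), above(b,c), above(c,b), above(c,f), above(d,b), above(d,c), above(f,b), clear(d,c), clear(f,d), clear(f,f), near(b)}  (33 atoms)
goal ⊆ F2  ⇒  h_max = 2

2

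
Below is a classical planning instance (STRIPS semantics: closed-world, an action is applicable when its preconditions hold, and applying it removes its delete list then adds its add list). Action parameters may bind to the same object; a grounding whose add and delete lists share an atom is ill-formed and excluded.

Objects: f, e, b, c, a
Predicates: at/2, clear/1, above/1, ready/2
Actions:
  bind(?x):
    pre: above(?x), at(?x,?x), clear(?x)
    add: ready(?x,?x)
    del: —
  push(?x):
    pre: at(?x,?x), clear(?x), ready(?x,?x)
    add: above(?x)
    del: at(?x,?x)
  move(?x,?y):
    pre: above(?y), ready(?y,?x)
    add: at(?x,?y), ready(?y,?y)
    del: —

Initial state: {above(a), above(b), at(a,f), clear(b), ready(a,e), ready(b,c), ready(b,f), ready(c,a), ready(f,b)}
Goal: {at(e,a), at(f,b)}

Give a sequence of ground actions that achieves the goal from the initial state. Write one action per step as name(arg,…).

1. move(f,b)  →  {above(a), above(b), at(a,f), at(f,b), clear(b), ready(a,e), ready(b,b), ready(b,c), ready(b,f), ready(c,a), ready(f,b)}
2. move(e,a)  →  {above(a), above(b), at(a,f), at(e,a), at(f,b), clear(b), ready(a,a), ready(a,e), ready(b,b), ready(b,c), ready(b,f), ready(c,a), ready(f,b)}

move(f,b); move(e,a)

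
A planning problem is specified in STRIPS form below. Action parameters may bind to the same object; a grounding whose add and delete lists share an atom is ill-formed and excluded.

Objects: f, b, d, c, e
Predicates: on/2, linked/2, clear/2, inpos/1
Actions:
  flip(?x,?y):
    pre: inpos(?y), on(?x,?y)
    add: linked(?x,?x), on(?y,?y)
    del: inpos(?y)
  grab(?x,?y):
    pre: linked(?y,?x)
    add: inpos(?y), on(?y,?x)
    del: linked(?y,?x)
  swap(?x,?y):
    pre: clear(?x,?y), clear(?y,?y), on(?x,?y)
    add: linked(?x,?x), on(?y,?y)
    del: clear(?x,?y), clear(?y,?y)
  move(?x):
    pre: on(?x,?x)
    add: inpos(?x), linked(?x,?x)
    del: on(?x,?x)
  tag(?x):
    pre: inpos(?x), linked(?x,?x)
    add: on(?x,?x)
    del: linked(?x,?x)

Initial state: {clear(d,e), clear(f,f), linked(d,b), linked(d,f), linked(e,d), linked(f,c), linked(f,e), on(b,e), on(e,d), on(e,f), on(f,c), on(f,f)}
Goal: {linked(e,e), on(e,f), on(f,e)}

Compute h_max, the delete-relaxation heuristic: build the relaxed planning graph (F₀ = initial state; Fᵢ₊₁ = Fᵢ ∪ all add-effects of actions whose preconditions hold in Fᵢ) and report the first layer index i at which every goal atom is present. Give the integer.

2

F0 = init (12 atoms)
F1 = F0 ∪ {inpos(d), inpos(e), inpos(f), linked(f,f), on(d,b), on(d,f), on(f,e)}  (19 atoms)
F2 = F1 ∪ {linked(b,b), linked(d,d), linked(e,e), on(d,d), on(e,e)}  (24 atoms)
goal ⊆ F2  ⇒  h_max = 2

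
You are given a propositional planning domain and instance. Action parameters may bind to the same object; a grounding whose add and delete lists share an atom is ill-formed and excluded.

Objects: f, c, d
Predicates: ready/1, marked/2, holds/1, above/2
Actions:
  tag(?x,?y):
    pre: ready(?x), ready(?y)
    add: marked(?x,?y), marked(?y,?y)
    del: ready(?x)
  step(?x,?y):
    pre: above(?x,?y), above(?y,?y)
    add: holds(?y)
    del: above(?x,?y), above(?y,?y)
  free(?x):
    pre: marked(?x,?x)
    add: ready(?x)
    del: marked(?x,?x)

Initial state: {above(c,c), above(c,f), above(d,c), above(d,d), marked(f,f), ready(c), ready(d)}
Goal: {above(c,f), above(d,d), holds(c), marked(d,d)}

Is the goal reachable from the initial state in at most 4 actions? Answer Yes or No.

1. tag(c,d)  →  {above(c,c), above(c,f), above(d,c), above(d,d), marked(c,d), marked(d,d), marked(f,f), ready(d)}
2. step(c,c)  →  {above(c,f), above(d,c), above(d,d), holds(c), marked(c,d), marked(d,d), marked(f,f), ready(d)}
optimal plan length = 2; 2 ≤ 4

Yes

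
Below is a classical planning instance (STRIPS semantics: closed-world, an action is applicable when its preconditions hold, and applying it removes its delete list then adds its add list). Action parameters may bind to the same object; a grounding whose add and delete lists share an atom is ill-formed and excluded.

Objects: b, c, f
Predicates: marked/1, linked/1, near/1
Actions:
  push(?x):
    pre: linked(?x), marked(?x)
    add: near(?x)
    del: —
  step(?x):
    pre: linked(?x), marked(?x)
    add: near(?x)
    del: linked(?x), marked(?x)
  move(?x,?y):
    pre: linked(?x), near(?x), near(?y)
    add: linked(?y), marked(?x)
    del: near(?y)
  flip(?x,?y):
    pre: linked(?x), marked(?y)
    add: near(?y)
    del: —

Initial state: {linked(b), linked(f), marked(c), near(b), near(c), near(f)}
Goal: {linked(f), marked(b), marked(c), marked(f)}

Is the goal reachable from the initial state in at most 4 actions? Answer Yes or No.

Yes

1. move(b,b)  →  {linked(b), linked(f), marked(b), marked(c), near(c), near(f)}
2. move(f,c)  →  {linked(b), linked(c), linked(f), marked(b), marked(c), marked(f), near(f)}
optimal plan length = 2; 2 ≤ 4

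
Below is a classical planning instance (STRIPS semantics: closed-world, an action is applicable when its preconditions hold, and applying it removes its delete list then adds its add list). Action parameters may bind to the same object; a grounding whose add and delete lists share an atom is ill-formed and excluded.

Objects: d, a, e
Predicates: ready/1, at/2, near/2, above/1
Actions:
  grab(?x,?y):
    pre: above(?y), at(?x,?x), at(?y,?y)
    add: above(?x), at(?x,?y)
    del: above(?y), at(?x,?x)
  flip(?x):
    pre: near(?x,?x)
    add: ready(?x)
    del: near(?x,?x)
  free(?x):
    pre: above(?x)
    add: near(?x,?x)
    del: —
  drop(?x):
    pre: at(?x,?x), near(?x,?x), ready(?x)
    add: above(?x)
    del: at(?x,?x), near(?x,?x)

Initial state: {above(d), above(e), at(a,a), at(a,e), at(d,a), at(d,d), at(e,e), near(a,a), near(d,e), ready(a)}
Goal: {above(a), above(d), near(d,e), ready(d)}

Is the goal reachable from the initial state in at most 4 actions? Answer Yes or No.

1. grab(a,e)  →  {above(a), above(d), at(a,e), at(d,a), at(d,d), at(e,e), near(a,a), near(d,e), ready(a)}
2. free(d)  →  {above(a), above(d), at(a,e), at(d,a), at(d,d), at(e,e), near(a,a), near(d,d), near(d,e), ready(a)}
3. flip(d)  →  {above(a), above(d), at(a,e), at(d,a), at(d,d), at(e,e), near(a,a), near(d,e), ready(a), ready(d)}
optimal plan length = 3; 3 ≤ 4

Yes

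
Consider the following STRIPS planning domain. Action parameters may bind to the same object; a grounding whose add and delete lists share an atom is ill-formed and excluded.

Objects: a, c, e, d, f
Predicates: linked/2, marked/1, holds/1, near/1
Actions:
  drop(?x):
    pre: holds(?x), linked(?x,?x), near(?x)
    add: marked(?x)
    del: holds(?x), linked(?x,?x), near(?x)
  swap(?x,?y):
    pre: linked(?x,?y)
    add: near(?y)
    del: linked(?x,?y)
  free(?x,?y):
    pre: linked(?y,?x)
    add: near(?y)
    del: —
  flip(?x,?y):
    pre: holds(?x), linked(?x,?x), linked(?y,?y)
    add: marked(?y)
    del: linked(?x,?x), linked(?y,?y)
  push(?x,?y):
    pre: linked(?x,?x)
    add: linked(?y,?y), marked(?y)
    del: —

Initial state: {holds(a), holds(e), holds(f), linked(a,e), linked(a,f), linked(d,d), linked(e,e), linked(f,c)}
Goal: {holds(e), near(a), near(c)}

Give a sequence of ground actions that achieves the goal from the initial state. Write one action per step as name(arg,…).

1. swap(f,c)  →  {holds(a), holds(e), holds(f), linked(a,e), linked(a,f), linked(d,d), linked(e,e), near(c)}
2. free(e,a)  →  {holds(a), holds(e), holds(f), linked(a,e), linked(a,f), linked(d,d), linked(e,e), near(a), near(c)}

swap(f,c); free(e,a)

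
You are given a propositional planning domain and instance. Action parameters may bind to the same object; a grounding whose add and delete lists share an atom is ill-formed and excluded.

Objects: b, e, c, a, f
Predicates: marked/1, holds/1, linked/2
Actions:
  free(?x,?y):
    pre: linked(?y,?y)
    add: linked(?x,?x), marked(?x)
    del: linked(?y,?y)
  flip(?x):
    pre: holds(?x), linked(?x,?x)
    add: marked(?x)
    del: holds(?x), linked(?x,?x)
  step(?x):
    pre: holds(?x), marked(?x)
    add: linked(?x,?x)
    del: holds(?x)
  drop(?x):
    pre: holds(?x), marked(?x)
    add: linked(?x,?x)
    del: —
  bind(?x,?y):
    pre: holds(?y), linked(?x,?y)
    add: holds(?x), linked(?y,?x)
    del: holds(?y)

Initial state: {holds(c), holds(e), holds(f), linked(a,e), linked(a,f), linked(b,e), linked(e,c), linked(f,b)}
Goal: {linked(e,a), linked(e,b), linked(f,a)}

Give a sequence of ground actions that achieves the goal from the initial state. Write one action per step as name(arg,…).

1. bind(b,e)  →  {holds(b), holds(c), holds(f), linked(a,e), linked(a,f), linked(b,e), linked(e,b), linked(e,c), linked(f,b)}
2. bind(e,b)  →  {holds(c), holds(e), holds(f), linked(a,e), linked(a,f), linked(b,e), linked(e,b), linked(e,c), linked(f,b)}
3. bind(a,e)  →  {holds(a), holds(c), holds(f), linked(a,e), linked(a,f), linked(b,e), linked(e,a), linked(e,b), linked(e,c), linked(f,b)}
4. bind(a,f)  →  {holds(a), holds(c), linked(a,e), linked(a,f), linked(b,e), linked(e,a), linked(e,b), linked(e,c), linked(f,a), linked(f,b)}

bind(b,e); bind(e,b); bind(a,e); bind(a,f)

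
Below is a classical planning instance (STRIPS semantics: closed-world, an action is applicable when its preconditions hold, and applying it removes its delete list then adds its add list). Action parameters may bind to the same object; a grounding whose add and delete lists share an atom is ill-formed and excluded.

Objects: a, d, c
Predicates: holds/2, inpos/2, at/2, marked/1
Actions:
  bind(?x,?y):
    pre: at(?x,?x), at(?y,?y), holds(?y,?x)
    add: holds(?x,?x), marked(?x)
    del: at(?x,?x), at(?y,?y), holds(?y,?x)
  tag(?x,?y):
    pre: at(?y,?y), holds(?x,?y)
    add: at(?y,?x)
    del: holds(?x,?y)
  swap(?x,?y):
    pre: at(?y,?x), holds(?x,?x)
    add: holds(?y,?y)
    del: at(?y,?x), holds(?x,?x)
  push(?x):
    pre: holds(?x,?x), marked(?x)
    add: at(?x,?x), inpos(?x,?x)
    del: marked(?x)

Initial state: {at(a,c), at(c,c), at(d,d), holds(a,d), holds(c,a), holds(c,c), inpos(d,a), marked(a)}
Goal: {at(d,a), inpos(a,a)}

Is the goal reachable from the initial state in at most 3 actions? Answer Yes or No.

1. tag(a,d)  →  {at(a,c), at(c,c), at(d,a), at(d,d), holds(c,a), holds(c,c), inpos(d,a), marked(a)}
2. swap(c,a)  →  {at(c,c), at(d,a), at(d,d), holds(a,a), holds(c,a), inpos(d,a), marked(a)}
3. push(a)  →  {at(a,a), at(c,c), at(d,a), at(d,d), holds(a,a), holds(c,a), inpos(a,a), inpos(d,a)}
optimal plan length = 3; 3 ≤ 3

Yes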